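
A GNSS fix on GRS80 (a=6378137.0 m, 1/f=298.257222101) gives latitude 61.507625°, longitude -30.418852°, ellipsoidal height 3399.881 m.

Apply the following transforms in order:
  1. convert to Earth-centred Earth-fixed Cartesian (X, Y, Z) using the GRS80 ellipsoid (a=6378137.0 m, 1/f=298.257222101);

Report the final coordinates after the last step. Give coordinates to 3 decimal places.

X=2632018.939 m, Y=-1545360.669 m, Z=5585535.079 m

start: φ=61.507625°, λ=-30.418852°, h=3399.881 m
→ ECEF (a=6378137.000, f=1/298.257222101): X=2632018.9388, Y=-1545360.6685, Z=5585535.0791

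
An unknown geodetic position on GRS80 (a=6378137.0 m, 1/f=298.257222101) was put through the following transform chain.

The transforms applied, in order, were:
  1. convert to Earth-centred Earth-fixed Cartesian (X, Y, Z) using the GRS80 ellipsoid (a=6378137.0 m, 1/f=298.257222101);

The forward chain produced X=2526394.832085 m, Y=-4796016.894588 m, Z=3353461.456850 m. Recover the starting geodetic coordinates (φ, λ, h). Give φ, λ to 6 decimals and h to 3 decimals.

φ=31.914777°, λ=-62.221112°, h=1982.069 m

start: X=2526394.8321, Y=-4796016.8946, Z=3353461.4568 m
→ geod (Bowring, a=6378137.000): φ=31.91477700°, λ=-62.22111200°, h=1982.0690 m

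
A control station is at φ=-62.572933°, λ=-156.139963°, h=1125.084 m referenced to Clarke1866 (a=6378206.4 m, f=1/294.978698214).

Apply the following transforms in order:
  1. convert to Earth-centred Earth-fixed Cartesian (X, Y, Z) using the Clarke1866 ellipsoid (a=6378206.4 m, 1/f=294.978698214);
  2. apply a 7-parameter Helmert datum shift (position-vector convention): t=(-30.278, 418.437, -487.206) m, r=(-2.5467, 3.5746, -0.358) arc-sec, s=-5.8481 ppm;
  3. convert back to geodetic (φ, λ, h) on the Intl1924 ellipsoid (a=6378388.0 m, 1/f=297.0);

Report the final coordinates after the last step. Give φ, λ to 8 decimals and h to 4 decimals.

φ=-62.57380742°, λ=-156.14727298°, h=1157.7830 m

start: φ=-62.572933°, λ=-156.139963°, h=1125.084 m
→ ECEF (a=6378206.400, f=1/294.978698214): X=-2694504.7389, Y=-1191792.4027, Z=-5639014.4406
→ Helmert 7p (PV): X=-2694619.0520, Y=-1191431.9424, Z=-5639407.2585
→ geod (Bowring, a=6378388.000): φ=-62.57380742°, λ=-156.14727298°, h=1157.7830 m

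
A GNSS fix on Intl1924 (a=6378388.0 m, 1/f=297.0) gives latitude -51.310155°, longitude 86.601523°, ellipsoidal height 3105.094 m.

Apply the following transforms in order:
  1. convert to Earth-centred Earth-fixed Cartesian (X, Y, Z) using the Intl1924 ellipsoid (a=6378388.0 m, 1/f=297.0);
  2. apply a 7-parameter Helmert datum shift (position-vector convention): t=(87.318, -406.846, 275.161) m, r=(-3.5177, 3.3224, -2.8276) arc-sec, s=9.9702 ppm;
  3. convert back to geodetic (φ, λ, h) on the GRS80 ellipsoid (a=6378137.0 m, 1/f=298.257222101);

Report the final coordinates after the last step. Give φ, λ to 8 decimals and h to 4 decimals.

φ=-51.31164659°, λ=86.60021310°, h=2898.9629 m

start: φ=-51.310155°, λ=86.601523°, h=3105.094 m
→ ECEF (a=6378388.000, f=1/297.0): X=236958.6660, Y=3990259.6821, Z=-4957707.1182
→ Helmert 7p (PV): X=237023.1911, Y=3989804.8203, Z=-4957553.2551
→ geod (Bowring, a=6378137.000): φ=-51.31164659°, λ=86.60021310°, h=2898.9629 m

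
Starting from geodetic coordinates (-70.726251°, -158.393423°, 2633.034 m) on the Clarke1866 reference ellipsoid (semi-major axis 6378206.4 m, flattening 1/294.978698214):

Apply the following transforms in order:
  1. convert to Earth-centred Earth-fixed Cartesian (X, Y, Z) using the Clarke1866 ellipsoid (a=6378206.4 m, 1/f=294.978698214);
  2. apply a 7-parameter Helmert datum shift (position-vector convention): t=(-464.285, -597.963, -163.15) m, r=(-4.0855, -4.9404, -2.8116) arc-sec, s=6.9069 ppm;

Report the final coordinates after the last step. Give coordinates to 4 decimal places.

start: φ=-70.726251°, λ=-158.393423°, h=2633.034 m
→ ECEF (a=6378206.400, f=1/294.978698214): X=-1964135.6399, Y=-777917.1320, Z=-6000570.8772
→ Helmert 7p (PV): X=-1964480.3698, Y=-778612.5491, Z=-6000807.1089

X=-1964480.3698 m, Y=-778612.5491 m, Z=-6000807.1089 m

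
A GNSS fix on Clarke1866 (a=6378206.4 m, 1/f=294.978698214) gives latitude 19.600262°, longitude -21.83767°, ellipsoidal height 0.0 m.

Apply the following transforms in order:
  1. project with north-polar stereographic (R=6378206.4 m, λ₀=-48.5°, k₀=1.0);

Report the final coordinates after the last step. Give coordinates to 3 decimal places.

E=4037962.672 m, N=-8041762.330 m

start: φ=19.600262°, λ=-21.837670°, h=0.000 m
→ stereo (R=6378206.4, λ₀=-48.5°): E=4037962.6717, N=-8041762.3300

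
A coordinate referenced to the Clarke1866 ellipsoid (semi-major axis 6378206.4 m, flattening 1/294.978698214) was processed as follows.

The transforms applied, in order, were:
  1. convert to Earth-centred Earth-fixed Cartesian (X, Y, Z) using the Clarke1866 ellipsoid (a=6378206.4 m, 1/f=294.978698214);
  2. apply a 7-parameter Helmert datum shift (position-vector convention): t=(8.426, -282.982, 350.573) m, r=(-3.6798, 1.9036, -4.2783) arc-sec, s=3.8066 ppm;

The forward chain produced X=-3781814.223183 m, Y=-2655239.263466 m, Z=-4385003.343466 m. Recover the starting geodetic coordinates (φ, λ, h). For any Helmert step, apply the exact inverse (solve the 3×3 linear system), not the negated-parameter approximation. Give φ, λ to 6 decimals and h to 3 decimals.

start: X=-3781814.2232, Y=-2655239.2635, Z=-4385003.3435 m
→ Helmert⁻¹: X=-3781712.7124, Y=-2654946.3780, Z=-4385419.4890
→ geod (Bowring, a=6378206.400): φ=-43.69829600°, λ=-144.92927700°, h=2467.9920 m

φ=-43.698296°, λ=-144.929277°, h=2467.992 m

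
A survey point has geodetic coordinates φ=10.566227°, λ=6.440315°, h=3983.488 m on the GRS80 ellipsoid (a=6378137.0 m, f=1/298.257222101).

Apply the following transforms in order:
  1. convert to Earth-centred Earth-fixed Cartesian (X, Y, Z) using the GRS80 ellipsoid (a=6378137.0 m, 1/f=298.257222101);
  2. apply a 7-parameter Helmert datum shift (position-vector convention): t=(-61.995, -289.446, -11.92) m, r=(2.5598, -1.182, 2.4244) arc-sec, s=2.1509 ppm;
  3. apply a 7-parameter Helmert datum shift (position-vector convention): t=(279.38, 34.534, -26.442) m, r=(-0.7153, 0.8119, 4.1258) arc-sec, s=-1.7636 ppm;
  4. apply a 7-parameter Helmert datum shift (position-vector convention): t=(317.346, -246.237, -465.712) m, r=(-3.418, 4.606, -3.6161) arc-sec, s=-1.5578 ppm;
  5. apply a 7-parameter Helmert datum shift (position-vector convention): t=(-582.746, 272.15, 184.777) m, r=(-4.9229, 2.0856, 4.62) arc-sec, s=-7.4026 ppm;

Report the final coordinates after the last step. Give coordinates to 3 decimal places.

start: φ=10.566227°, λ=6.440315°, h=3983.488 m
→ ECEF (a=6378137.000, f=1/298.257222101): X=6235011.0150, Y=703811.2278, Z=1162602.9565
→ Helmert 7p (PV): X=6234947.4961, Y=703582.1528, Z=1162638.0014
→ Helmert 7p (PV): X=6235206.3831, Y=703744.1918, Z=1162582.5271
→ Helmert 7p (PV): X=6235552.3145, Y=703406.8122, Z=1161964.1072
→ Helmert 7p (PV): X=6234919.4030, Y=703841.1527, Z=1162060.4457

X=6234919.403 m, Y=703841.153 m, Z=1162060.446 m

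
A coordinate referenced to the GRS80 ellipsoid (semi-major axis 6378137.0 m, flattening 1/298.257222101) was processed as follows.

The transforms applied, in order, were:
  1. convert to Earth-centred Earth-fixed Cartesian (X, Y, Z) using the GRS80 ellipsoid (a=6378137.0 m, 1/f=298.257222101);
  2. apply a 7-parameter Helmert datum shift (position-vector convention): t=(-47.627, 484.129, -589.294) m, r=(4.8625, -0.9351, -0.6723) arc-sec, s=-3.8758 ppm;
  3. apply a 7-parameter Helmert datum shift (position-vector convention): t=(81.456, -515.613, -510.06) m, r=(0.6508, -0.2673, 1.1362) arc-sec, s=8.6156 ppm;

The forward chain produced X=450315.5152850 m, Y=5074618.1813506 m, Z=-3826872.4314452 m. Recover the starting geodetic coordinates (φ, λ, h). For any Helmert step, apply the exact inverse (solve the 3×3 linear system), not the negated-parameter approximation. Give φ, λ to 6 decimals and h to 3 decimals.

φ=-37.091166°, λ=84.929354°, h=704.252 m

start: X=450315.5153, Y=5074618.1814, Z=-3826872.4314 m
→ Helmert⁻¹: X=450253.1775, Y=5075075.5164, Z=-3826346.0015
→ Helmert⁻¹: X=450268.6652, Y=5074522.3314, Z=-3825893.2039
→ geod (Bowring, a=6378137.000): φ=-37.09116600°, λ=84.92935400°, h=704.2520 m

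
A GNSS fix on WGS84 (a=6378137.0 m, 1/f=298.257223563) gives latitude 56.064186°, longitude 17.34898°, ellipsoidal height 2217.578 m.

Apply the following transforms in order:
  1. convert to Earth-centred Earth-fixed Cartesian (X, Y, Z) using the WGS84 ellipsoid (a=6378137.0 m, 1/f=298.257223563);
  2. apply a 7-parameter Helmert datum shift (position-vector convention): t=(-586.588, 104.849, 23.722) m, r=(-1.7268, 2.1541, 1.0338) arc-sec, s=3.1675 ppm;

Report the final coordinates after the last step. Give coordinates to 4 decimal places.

X=3407207.6085 m, Y=1064756.8762 m, Z=5270271.0164 m

start: φ=56.064186°, λ=17.348980°, h=2217.578 m
→ ECEF (a=6378137.000, f=1/298.257223563): X=3407733.6987, Y=1064587.4539, Z=5270275.1016
→ Helmert 7p (PV): X=3407207.6085, Y=1064756.8762, Z=5270271.0164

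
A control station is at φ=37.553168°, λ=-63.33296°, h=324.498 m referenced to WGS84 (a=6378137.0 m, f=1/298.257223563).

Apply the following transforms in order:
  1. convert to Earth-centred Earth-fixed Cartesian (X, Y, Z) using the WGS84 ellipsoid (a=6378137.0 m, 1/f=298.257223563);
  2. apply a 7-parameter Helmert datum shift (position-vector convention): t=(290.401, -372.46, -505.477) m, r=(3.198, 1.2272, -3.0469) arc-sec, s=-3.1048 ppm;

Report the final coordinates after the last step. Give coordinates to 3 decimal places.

X=2272569.560 m, Y=-4524959.537 m, Z=3865840.628 m

start: φ=37.553168°, λ=-63.332960°, h=324.498 m
→ ECEF (a=6378137.000, f=1/298.257223563): X=2272330.0449, Y=-4524507.6124, Z=3866441.7785
→ Helmert 7p (PV): X=2272569.5597, Y=-4524959.5374, Z=3865840.6282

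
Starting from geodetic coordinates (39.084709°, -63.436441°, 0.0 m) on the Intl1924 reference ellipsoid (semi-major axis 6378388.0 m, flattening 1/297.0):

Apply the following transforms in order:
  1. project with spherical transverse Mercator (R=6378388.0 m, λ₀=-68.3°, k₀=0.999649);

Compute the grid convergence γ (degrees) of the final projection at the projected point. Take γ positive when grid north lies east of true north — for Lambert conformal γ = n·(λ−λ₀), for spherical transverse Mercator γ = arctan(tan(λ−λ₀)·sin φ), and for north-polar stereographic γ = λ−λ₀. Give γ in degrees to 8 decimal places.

start: φ=39.084709°, λ=-63.436441°, h=0.000 m
→ into tm (λ₀=-68.3°): φ=39.08470900°, λ−λ₀=4.86355900°
convergence γ = 3.07076411°

3.07076411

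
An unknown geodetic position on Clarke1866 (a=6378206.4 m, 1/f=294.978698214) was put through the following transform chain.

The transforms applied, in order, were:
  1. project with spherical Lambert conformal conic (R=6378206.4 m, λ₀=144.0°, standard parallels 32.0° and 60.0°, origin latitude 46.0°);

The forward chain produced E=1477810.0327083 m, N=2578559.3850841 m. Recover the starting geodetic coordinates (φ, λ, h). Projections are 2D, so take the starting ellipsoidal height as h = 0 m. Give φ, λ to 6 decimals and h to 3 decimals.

start: E=1477810.0327, N=2578559.3851 m
→ lcc⁻¹: φ=66.51711200°, λ=176.87859000°

φ=66.517112°, λ=176.878590°, h=0.000 m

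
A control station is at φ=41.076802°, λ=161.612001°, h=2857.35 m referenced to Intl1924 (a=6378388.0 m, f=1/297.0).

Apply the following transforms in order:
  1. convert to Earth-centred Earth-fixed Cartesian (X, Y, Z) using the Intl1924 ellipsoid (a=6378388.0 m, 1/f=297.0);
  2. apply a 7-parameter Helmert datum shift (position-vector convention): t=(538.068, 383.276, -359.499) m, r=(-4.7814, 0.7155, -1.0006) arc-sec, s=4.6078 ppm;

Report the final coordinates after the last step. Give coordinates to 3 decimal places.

X=-4570860.660 m, Y=1520147.955 m, Z=4170445.216 m

start: φ=41.076802°, λ=161.612001°, h=2857.350 m
→ ECEF (a=6378388.000, f=1/297.0): X=-4571399.5034, Y=1519638.8175, Z=4170804.8657
→ Helmert 7p (PV): X=-4570860.6597, Y=1520147.9553, Z=4170445.2158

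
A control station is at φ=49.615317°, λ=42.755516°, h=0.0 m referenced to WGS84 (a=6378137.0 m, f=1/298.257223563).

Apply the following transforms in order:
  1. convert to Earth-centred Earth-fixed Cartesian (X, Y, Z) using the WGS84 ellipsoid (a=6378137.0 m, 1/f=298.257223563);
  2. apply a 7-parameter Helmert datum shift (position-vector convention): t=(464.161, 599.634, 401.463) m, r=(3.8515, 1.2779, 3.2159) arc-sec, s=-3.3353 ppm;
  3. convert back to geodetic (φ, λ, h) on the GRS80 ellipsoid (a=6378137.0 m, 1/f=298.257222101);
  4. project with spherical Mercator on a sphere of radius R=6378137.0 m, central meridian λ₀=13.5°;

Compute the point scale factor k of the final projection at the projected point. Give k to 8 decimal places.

start: φ=49.615317°, λ=42.755516°, h=0.000 m
→ ECEF (a=6378137.000, f=1/298.257223563): X=3040226.9140, Y=2810899.6928, Z=4835176.5820
→ Helmert 7p (PV): X=3040667.0659, Y=2811447.0669, Z=4835595.5694
→ geod (Bowring, a=6378137.000): φ=49.61299979°, λ=42.75694253°, h=769.3138 m
→ into merc (λ₀=13.5°): φ=49.61299979°, λ−λ₀=29.25694253°
scale k = 1.54333587

1.54333587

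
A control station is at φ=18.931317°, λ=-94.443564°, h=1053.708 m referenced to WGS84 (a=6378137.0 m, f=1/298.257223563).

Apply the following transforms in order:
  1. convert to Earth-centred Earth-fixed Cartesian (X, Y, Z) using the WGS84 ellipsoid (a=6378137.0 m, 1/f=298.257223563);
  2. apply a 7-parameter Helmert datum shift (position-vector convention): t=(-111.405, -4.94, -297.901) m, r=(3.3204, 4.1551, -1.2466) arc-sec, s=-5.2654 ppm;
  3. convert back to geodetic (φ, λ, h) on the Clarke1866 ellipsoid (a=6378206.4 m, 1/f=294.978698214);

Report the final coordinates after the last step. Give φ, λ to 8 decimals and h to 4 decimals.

start: φ=18.931317°, λ=-94.443564°, h=1053.708 m
→ ECEF (a=6378137.000, f=1/298.257223563): X=-467671.5573, Y=-6018111.1187, Z=2056501.4075
→ Helmert 7p (PV): X=-467775.4442, Y=-6018114.6494, Z=2056105.2216
→ geod (Bowring, a=6378206.400): φ=18.92921338°, λ=-94.44454453°, h=891.6866 m

φ=18.92921338°, λ=-94.44454453°, h=891.6866 m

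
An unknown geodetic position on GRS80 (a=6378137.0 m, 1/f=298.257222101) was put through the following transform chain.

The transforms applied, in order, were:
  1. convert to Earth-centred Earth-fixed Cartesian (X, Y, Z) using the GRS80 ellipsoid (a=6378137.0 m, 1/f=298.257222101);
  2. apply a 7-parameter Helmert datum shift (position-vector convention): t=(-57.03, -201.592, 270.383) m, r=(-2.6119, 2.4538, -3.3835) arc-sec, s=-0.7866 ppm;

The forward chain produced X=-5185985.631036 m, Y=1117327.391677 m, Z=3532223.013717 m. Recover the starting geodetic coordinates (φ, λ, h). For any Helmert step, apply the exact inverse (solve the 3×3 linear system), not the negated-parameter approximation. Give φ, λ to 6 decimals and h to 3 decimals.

start: X=-5185985.6310, Y=1117327.3917, Z=3532223.0137 m
→ Helmert⁻¹: X=-5185993.0266, Y=1117400.0694, Z=3531907.8640
→ geod (Bowring, a=6378137.000): φ=33.83214600°, λ=167.84065600°, h=1637.9980 m

φ=33.832146°, λ=167.840656°, h=1637.998 m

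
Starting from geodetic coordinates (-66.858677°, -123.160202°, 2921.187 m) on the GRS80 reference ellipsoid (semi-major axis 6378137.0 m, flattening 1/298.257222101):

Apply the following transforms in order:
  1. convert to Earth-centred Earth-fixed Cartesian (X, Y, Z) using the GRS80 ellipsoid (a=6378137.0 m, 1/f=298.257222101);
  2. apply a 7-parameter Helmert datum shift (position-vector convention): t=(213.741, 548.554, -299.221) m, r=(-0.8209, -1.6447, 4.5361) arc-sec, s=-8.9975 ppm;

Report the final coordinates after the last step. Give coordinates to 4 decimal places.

start: φ=-66.858677°, λ=-123.160202°, h=2921.187 m
→ ECEF (a=6378137.000, f=1/298.257222101): X=-1375595.4070, Y=-2105320.3537, Z=-5844923.5002
→ Helmert 7p (PV): X=-1375276.3847, Y=-2104806.3700, Z=-5845172.7213

X=-1375276.3847 m, Y=-2104806.3700 m, Z=-5845172.7213 m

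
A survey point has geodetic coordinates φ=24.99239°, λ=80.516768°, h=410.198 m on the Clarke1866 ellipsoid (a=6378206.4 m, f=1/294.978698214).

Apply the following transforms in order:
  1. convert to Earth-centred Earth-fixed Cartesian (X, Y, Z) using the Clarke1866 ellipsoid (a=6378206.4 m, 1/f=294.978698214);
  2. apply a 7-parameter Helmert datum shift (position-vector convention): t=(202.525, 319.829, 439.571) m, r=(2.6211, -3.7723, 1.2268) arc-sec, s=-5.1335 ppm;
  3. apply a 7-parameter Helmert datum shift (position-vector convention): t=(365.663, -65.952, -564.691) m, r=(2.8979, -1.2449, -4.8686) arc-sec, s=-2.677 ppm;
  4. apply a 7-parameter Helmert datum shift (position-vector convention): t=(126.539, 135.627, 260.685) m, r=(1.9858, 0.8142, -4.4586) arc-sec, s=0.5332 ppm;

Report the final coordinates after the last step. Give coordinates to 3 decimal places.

X=953962.063 m, Y=5706000.053 m, Z=2678673.480 m

start: φ=24.992390°, λ=80.516768°, h=410.198 m
→ ECEF (a=6378206.400, f=1/294.978698214): X=953104.7643, Y=5705786.9741, Z=2678330.3827
→ Helmert 7p (PV): X=953219.4777, Y=5706049.1466, Z=2678846.1410
→ Helmert 7p (PV): X=953701.1042, Y=5705907.7840, Z=2678360.1983
→ Helmert 7p (PV): X=953962.0625, Y=5706000.0525, Z=2678673.4800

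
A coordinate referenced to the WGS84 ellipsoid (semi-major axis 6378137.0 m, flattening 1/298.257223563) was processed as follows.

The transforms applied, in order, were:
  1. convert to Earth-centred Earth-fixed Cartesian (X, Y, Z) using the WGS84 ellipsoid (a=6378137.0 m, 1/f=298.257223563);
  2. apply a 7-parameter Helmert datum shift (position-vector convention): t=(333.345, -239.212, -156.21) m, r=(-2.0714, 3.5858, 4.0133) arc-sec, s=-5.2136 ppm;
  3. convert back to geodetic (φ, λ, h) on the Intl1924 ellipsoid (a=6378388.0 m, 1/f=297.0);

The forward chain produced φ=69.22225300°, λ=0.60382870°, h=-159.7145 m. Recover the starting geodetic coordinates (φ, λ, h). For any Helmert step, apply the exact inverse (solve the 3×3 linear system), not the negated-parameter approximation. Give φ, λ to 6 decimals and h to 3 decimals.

start: φ=69.222253°, λ=0.603829°, h=-159.715 m
→ ECEF (a=6378388.000, f=1/297.0): X=2269189.3017, Y=23915.4154, Z=5940801.9759
→ Helmert⁻¹: X=2268764.9721, Y=24050.9475, Z=5941028.8426
→ geod (Bowring, a=6378137.000): φ=69.22597400°, λ=0.60736400°, h=73.5630 m

φ=69.225974°, λ=0.607364°, h=73.563 m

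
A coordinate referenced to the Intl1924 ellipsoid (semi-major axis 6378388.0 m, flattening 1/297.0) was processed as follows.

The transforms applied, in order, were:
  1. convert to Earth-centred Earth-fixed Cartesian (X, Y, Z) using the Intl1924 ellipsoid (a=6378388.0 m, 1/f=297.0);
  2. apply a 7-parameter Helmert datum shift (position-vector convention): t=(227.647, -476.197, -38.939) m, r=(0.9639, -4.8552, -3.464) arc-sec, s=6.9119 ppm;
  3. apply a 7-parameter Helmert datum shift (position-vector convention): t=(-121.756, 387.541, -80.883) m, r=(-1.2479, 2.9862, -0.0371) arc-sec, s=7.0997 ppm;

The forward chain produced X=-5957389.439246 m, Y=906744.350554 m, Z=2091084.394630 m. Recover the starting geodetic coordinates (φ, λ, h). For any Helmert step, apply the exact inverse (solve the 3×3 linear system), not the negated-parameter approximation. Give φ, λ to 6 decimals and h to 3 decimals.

start: X=-5957389.4392, Y=906744.3506, Z=2091084.3946 m
→ Helmert⁻¹: X=-5957255.8252, Y=906336.6523, Z=2091069.6682
→ Helmert⁻¹: X=-5957408.2975, Y=906716.3057, Z=2091230.1461
→ geod (Bowring, a=6378388.000): φ=19.25847400°, λ=171.34600900°, h=2495.8580 m

φ=19.258474°, λ=171.346009°, h=2495.858 m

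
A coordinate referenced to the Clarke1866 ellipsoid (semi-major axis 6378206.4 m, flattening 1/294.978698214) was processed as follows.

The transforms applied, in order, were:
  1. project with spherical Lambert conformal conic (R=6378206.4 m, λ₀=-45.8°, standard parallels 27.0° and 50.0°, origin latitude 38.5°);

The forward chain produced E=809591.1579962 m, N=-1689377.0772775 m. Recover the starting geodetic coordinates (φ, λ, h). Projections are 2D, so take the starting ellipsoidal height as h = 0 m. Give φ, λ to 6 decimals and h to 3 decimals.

start: E=809591.1580, N=-1689377.0773 m
→ lcc⁻¹: φ=22.89469900°, λ=-38.02294700°

φ=22.894699°, λ=-38.022947°, h=0.000 m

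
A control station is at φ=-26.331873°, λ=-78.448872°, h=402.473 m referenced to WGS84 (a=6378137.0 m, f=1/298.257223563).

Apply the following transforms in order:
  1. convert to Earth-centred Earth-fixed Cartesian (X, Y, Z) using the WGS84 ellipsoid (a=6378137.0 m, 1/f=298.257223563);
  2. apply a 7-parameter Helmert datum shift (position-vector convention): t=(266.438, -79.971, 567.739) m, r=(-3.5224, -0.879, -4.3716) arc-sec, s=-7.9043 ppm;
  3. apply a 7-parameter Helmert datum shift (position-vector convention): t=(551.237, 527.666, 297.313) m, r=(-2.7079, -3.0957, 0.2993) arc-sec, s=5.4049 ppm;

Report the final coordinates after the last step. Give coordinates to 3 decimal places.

X=1146238.250 m, Y=-5604255.194 m, Z=-2811177.365 m

start: φ=-26.331873°, λ=-78.448872°, h=402.473 m
→ ECEF (a=6378137.000, f=1/298.257223563): X=1145479.9074, Y=-5604609.3463, Z=-2812240.8154
→ Helmert 7p (PV): X=1145630.4916, Y=-5604717.3185, Z=-2811550.2566
→ Helmert 7p (PV): X=1146238.2505, Y=-5604255.1940, Z=-2811177.3650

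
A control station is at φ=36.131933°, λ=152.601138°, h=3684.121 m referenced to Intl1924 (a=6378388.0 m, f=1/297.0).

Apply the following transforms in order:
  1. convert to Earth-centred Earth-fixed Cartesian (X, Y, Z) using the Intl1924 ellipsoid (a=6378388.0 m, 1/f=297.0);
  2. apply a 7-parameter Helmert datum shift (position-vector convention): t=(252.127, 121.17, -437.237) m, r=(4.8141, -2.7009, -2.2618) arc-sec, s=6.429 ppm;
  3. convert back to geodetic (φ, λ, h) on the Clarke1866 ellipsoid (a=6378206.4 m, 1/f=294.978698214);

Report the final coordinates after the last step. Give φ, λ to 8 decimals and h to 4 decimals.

φ=36.13084880°, λ=152.59913842°, h=3563.9574 m

start: φ=36.131933°, λ=152.601138°, h=3684.121 m
→ ECEF (a=6378388.000, f=1/297.0): X=-4581693.2905, Y=2374808.7753, Z=3742256.6384
→ Helmert 7p (PV): X=-4581493.5807, Y=2374908.1113, Z=3741838.8928
→ geod (Bowring, a=6378206.400): φ=36.13084880°, λ=152.59913842°, h=3563.9574 m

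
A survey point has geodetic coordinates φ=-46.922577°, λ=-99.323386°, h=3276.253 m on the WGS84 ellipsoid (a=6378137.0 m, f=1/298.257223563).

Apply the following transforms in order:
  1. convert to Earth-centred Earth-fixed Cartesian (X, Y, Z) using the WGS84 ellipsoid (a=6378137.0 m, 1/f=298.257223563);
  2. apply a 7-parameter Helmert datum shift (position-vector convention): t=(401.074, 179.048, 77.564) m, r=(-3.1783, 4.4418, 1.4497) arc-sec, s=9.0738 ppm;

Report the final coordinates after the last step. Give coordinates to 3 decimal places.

X=-707030.815 m, Y=-4308473.574 m, Z=-4638166.473 m

start: φ=-46.922577°, λ=-99.323386°, h=3276.253 m
→ ECEF (a=6378137.000, f=1/298.257223563): X=-707355.8690, Y=-4308537.0848, Z=-4638283.5730
→ Helmert 7p (PV): X=-707030.8150, Y=-4308473.5744, Z=-4638166.4731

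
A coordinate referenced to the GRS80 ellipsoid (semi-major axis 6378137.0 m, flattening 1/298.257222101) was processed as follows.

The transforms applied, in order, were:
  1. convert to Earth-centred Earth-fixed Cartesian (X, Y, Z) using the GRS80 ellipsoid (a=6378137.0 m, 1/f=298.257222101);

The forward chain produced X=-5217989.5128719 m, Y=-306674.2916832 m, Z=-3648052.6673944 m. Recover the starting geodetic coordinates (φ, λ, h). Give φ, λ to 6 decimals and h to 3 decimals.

start: X=-5217989.5129, Y=-306674.2917, Z=-3648052.6674 m
→ geod (Bowring, a=6378137.000): φ=-35.09291300°, λ=-176.63645300°, h=3038.4510 m

φ=-35.092913°, λ=-176.636453°, h=3038.451 m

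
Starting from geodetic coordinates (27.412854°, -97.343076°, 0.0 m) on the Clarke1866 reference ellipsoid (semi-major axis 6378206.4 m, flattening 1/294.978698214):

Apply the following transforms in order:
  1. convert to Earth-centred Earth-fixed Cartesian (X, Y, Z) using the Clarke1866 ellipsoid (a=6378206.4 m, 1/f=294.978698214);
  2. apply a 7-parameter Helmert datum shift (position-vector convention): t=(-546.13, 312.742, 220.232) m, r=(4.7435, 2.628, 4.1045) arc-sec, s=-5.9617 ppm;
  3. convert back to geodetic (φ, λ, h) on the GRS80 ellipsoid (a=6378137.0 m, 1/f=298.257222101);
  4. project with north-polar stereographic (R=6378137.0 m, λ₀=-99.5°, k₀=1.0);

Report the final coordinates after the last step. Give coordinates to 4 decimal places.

E=291254.9324 m, N=-7748535.8491 m

start: φ=27.412854°, λ=-97.343076°, h=0.000 m
→ ECEF (a=6378206.400, f=1/294.978698214): X=-724183.0129, Y=-5619607.6559, Z=2918737.7887
→ Helmert 7p (PV): X=-724575.8135, Y=-5619342.9443, Z=2918820.6127
→ geod (Bowring, a=6378137.000): φ=27.41264808°, λ=-97.34735773°, h=-131.2436 m
→ stereo (R=6378137.0, λ₀=-99.5°): E=291254.9324, N=-7748535.8491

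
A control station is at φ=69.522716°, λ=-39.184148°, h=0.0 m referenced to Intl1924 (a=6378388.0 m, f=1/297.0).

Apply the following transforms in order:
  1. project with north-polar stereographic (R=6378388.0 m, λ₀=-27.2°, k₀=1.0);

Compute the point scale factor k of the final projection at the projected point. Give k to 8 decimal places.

start: φ=69.522716°, λ=-39.184148°, h=0.000 m
→ into stereo (λ₀=-27.2°): φ=69.52271600°, λ−λ₀=-11.98414800°
scale k = 1.03262530

1.03262530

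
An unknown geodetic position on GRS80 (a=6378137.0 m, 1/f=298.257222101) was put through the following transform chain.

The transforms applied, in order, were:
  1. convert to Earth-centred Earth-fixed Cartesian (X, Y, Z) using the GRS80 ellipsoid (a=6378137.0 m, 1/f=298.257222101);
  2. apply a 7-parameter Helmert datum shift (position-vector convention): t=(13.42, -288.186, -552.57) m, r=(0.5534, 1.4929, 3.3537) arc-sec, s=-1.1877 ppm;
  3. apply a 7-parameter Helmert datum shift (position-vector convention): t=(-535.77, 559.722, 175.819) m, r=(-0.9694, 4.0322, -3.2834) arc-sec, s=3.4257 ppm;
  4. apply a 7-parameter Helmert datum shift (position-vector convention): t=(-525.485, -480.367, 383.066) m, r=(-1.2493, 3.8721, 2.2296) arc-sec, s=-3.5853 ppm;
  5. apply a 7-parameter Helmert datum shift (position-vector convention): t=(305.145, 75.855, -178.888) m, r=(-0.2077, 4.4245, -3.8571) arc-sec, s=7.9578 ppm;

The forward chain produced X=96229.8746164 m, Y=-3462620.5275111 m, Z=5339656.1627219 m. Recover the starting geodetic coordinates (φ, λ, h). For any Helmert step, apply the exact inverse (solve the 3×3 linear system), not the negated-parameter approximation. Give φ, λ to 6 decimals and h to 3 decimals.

φ=57.204299°, λ=-88.401264°, h=1797.827 m

start: X=96229.8746, Y=-3462620.5275, Z=5339656.1627 m
→ Helmert⁻¹: X=95874.1758, Y=-3462672.4114, Z=5339791.1275
→ Helmert⁻¹: X=96262.3478, Y=-3462237.8376, Z=5339408.0420
→ Helmert⁻¹: X=96748.5343, Y=-3462809.2501, Z=5339199.5493
→ Helmert⁻¹: X=96640.2834, Y=-3462512.4215, Z=5339768.4506
→ geod (Bowring, a=6378137.000): φ=57.20429900°, λ=-88.40126400°, h=1797.8270 m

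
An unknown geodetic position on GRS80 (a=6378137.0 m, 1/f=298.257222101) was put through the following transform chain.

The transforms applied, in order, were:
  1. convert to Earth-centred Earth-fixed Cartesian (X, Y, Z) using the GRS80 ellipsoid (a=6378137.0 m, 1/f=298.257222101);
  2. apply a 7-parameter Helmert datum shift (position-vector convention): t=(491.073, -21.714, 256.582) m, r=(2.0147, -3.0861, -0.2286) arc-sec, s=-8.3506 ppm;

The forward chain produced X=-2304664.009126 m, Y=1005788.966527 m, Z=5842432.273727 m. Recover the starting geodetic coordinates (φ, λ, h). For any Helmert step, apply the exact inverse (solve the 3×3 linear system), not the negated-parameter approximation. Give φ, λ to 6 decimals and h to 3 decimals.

φ=66.848309°, λ=156.424939°, h=507.122 m

start: X=-2304664.0091, Y=1005788.9665, Z=5842432.2737 m
→ Helmert⁻¹: X=-2305088.0357, Y=1005873.5894, Z=5842249.1412
→ geod (Bowring, a=6378137.000): φ=66.84830900°, λ=156.42493900°, h=507.1220 m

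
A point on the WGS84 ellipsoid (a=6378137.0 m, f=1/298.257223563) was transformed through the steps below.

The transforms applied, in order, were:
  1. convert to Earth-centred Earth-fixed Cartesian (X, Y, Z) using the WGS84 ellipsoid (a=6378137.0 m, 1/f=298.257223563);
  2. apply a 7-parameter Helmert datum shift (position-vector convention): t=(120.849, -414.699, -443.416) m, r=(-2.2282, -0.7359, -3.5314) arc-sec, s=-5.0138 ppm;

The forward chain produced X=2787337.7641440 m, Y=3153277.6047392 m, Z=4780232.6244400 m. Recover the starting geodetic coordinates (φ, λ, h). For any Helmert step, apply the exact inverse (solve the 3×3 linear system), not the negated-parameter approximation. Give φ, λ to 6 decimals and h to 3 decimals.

start: X=2787337.7641, Y=3153277.6047, Z=4780232.6244 m
→ Helmert⁻¹: X=2787193.9525, Y=3153704.1902, Z=4780724.1342
→ geod (Bowring, a=6378137.000): φ=48.83076600°, λ=48.53025900°, h=3365.5790 m

φ=48.830766°, λ=48.530259°, h=3365.579 m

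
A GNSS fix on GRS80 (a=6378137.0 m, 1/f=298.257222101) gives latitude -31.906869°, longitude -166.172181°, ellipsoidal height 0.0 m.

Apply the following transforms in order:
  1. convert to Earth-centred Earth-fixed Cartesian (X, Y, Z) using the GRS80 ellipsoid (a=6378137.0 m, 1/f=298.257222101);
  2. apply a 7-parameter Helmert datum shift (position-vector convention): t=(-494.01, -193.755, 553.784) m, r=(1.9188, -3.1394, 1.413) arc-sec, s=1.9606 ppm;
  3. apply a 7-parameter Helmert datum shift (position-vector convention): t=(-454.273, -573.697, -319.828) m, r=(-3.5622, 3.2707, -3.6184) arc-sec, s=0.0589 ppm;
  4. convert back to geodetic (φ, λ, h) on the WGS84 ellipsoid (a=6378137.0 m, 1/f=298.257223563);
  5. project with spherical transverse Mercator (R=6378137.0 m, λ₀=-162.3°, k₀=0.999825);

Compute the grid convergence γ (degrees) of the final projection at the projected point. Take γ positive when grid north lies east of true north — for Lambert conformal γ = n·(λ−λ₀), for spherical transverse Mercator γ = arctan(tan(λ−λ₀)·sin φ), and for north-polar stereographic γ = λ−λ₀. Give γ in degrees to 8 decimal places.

start: φ=-31.906869°, λ=-166.172181°, h=0.000 m
→ ECEF (a=6378137.000, f=1/298.257222101): X=-5262456.7986, Y=-1295292.9371, Z=-3351669.2624
→ Helmert 7p (PV): X=-5262901.2395, Y=-1295494.1024, Z=-3351214.1954
→ Helmert 7p (PV): X=-5263431.6883, Y=-1296033.4269, Z=-3351428.3947
→ geod (Bowring, a=6378137.000): φ=-31.89967003°, λ=-166.16704375°, h=826.6078 m
→ into tm (λ₀=-162.3°): φ=-31.89967003°, λ−λ₀=-3.86704375°
convergence γ = 2.04571403°

2.04571403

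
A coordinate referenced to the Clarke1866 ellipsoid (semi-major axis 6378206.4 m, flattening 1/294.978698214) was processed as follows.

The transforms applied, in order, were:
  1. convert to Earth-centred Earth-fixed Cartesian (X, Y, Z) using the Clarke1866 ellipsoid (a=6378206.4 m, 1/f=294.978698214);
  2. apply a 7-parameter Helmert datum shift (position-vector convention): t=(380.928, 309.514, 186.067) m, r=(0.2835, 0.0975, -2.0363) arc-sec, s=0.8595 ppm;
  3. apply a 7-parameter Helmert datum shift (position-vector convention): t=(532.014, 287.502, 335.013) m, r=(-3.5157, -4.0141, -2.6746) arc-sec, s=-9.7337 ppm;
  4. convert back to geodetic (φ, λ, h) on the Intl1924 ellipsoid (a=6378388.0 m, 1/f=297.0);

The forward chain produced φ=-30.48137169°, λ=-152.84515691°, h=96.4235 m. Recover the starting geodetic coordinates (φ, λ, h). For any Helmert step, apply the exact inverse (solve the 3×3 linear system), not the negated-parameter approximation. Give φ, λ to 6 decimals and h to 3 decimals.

φ=-30.481051°, λ=-152.843413°, h=1571.203 m

start: φ=-30.481372°, λ=-152.845157°, h=96.424 m
→ ECEF (a=6378388.000, f=1/297.0): X=-4895283.3408, Y=-2510958.6940, Z=-3216570.5898
→ Helmert⁻¹: X=-4895893.0498, Y=-2511279.2937, Z=-3216884.4407
→ Helmert⁻¹: X=-4896243.4533, Y=-2511639.4077, Z=-3217066.6049
→ geod (Bowring, a=6378206.400): φ=-30.48105100°, λ=-152.84341300°, h=1571.2030 m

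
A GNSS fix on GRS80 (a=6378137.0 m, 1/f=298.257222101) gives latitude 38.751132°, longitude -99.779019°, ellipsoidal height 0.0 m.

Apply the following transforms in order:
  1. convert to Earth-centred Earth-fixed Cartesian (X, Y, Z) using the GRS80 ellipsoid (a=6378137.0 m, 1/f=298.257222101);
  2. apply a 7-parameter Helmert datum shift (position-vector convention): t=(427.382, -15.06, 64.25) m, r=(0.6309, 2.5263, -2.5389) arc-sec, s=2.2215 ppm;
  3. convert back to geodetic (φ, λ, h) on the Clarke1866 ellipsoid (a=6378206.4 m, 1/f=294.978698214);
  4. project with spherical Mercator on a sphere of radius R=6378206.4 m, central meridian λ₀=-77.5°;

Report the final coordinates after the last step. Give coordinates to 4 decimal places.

start: φ=38.751132°, λ=-99.779019°, h=0.000 m
→ ECEF (a=6378137.000, f=1/298.257222101): X=-845959.5810, Y=-4908298.9796, Z=3970808.6448
→ Helmert 7p (PV): X=-845545.8604, Y=-4908326.6760, Z=3970877.0642
→ geod (Bowring, a=6378206.400): φ=38.75394577°, λ=-99.77427470°, h=32.9548 m
→ merc (R=6378206.4, λ₀=-77.5°): E=-2479587.8978, N=4686538.4429

E=-2479587.8978 m, N=4686538.4429 m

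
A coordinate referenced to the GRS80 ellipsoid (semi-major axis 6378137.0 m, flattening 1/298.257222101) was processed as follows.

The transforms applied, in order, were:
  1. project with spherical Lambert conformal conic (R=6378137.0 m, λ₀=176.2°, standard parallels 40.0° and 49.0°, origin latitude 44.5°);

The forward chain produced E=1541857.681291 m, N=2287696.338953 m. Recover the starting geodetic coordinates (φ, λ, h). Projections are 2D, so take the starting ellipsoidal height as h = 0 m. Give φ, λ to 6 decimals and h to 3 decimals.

φ=62.311489°, λ=-154.917574°, h=0.000 m

start: E=1541857.6813, N=2287696.3390 m
→ lcc⁻¹: φ=62.31148900°, λ=-154.91757400°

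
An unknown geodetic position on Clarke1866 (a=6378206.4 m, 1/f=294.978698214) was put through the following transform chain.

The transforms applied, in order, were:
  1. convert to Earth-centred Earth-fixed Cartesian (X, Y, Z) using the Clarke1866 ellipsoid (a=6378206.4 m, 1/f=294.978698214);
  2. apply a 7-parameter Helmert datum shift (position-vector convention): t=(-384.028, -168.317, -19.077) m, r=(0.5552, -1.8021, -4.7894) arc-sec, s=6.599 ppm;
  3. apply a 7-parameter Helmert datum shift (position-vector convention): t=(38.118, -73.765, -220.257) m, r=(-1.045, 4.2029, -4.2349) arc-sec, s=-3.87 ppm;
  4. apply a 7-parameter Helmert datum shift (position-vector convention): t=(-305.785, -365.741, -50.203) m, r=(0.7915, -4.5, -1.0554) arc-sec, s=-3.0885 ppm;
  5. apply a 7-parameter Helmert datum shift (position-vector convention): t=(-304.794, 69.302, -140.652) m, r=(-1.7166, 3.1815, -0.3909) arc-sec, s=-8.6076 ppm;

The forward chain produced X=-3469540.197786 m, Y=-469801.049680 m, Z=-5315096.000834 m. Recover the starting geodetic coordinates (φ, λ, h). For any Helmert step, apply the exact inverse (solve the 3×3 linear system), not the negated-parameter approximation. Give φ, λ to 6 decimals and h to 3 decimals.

start: X=-3469540.1978, Y=-469801.0497, Z=-5315096.0008 m
→ Helmert⁻¹: X=-3469182.3941, Y=-469836.7372, Z=-5315058.5182
→ Helmert⁻¹: X=-3469000.8746, Y=-469510.5911, Z=-5314947.2472
→ Helmert⁻¹: X=-3468934.4827, Y=-469482.9383, Z=-5314820.6206
→ Helmert⁻¹: X=-3468563.1003, Y=-469406.3688, Z=-5314734.9037
→ geod (Bowring, a=6378206.400): φ=-56.81036000°, λ=-172.29289100°, h=676.8930 m

φ=-56.810360°, λ=-172.292891°, h=676.893 m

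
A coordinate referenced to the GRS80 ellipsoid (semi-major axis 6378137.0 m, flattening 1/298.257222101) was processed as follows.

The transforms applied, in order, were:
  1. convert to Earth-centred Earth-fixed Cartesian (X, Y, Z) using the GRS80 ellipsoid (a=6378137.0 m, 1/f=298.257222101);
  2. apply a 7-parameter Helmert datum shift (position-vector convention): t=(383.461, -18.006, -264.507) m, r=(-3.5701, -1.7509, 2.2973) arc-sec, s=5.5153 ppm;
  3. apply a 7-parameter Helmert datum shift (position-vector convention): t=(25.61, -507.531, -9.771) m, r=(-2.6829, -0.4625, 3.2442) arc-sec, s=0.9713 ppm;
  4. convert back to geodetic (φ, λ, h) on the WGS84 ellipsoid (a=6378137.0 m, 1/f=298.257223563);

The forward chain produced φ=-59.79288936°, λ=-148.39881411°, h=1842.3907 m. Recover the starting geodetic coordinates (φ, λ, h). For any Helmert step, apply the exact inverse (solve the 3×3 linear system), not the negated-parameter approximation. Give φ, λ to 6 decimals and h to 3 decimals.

start: φ=-59.792889°, λ=-148.398814°, h=1842.391 m
→ ECEF (a=6378137.000, f=1/298.257223563): X=-2740816.9076, Y=-1686240.0120, Z=-5490496.1068
→ Helmert⁻¹: X=-2740878.6785, Y=-1685616.3190, Z=-5490496.7820
→ Helmert⁻¹: X=-2741312.3969, Y=-1685463.4584, Z=-5490207.8976
→ geod (Bowring, a=6378137.000): φ=-59.79147000°, λ=-148.41521300°, h=1600.9820 m

φ=-59.791470°, λ=-148.415213°, h=1600.982 m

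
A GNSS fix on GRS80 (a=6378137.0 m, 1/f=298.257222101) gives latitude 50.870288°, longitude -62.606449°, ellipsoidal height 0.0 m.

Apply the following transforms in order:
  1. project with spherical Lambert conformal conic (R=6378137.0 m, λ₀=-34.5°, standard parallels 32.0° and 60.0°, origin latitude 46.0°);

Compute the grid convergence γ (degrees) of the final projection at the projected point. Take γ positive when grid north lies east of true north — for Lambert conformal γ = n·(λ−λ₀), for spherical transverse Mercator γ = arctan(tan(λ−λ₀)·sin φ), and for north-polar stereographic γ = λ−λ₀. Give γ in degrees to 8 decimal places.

start: φ=50.870288°, λ=-62.606449°, h=0.000 m
→ into lcc (λ₀=-34.5°): φ=50.87028800°, λ−λ₀=-28.10644900°
convergence γ = -20.42777333°

-20.42777333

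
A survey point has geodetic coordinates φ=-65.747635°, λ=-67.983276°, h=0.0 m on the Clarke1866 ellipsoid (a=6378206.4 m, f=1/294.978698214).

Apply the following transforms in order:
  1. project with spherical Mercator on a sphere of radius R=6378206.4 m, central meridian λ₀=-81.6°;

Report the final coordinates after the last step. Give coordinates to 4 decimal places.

start: φ=-65.747635°, λ=-67.983276°, h=0.000 m
→ merc (R=6378206.4, λ₀=-81.6°): E=1515823.2753, N=-9808222.1941

E=1515823.2753 m, N=-9808222.1941 m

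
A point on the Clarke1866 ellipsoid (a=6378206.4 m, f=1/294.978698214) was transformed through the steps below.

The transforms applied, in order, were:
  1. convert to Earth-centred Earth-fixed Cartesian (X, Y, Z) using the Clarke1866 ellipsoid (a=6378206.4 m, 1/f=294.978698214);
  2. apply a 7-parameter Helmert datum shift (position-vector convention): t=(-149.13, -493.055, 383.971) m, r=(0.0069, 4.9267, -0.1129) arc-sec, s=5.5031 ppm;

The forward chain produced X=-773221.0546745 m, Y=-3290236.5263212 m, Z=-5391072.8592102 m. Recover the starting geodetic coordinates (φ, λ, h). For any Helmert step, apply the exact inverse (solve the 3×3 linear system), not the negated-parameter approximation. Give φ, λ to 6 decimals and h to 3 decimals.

start: X=-773221.0547, Y=-3290236.5263, Z=-5391072.8592 m
→ Helmert⁻¹: X=-772937.0934, Y=-3289725.9711, Z=-5391445.5124
→ geod (Bowring, a=6378206.400): φ=-58.09573100°, λ=-103.22210000°, h=311.7440 m

φ=-58.095731°, λ=-103.222100°, h=311.744 m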